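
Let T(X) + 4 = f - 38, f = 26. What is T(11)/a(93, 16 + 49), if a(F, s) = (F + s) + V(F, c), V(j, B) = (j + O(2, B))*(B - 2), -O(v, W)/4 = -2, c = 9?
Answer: -16/865 ≈ -0.018497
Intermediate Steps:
O(v, W) = 8 (O(v, W) = -4*(-2) = 8)
T(X) = -16 (T(X) = -4 + (26 - 38) = -4 - 12 = -16)
V(j, B) = (-2 + B)*(8 + j) (V(j, B) = (j + 8)*(B - 2) = (8 + j)*(-2 + B) = (-2 + B)*(8 + j))
a(F, s) = 56 + s + 8*F (a(F, s) = (F + s) + (-16 - 2*F + 8*9 + 9*F) = (F + s) + (-16 - 2*F + 72 + 9*F) = (F + s) + (56 + 7*F) = 56 + s + 8*F)
T(11)/a(93, 16 + 49) = -16/(56 + (16 + 49) + 8*93) = -16/(56 + 65 + 744) = -16/865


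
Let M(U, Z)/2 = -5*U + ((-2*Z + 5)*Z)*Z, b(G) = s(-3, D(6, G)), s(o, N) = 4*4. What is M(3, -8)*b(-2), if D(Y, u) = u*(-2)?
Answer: 42528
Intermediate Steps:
D(Y, u) = -2*u
s(o, N) = 16
b(G) = 16
M(U, Z) = -10*U + 2*Z²*(5 - 2*Z) (M(U, Z) = 2*(-5*U + ((-2*Z + 5)*Z)*Z) = 2*(-5*U + ((5 - 2*Z)*Z)*Z) = 2*(-5*U + (Z*(5 - 2*Z))*Z) = 2*(-5*U + Z²*(5 - 2*Z)) = -10*U + 2*Z²*(5 - 2*Z))
M(3, -8)*b(-2) = (-10*3 - 4*(-8)³ + 10*(-8)²)*16 = (-30 - 4*(-512) + 10*64)*16 = (-30 + 2048 + 640)*16 = 2658*16 = 42528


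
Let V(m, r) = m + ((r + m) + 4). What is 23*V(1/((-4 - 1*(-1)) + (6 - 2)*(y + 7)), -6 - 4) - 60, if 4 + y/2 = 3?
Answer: -3320/17 ≈ -195.29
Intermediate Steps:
y = -2 (y = -8 + 2*3 = -8 + 6 = -2)
V(m, r) = 4 + r + 2*m (V(m, r) = m + ((m + r) + 4) = m + (4 + m + r) = 4 + r + 2*m)
23*V(1/((-4 - 1*(-1)) + (6 - 2)*(y + 7)), -6 - 4) - 60 = 23*(4 + (-6 - 4) + 2/((-4 - 1*(-1)) + (6 - 2)*(-2 + 7))) - 60 = 23*(4 - 10 + 2/((-4 + 1) + 4*5)) - 60 = 23*(4 - 10 + 2/(-3 + 20)) - 60 = 23*(4 - 10 + 2/17) - 60 = 23*(-100/17) - 60 = -2300/17 - 60 = -3320/17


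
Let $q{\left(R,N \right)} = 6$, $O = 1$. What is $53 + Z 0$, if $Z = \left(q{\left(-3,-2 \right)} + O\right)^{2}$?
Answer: $53$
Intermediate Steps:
$Z = 49$ ($Z = \left(6 + 1\right)^{2} = 7^{2} = 49$)
$53 + Z 0 = 53 + 49 \cdot 0 = 53 + 0 = 53$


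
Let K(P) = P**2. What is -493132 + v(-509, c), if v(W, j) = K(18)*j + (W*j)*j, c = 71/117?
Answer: -6750358349/13689 ≈ -4.9312e+5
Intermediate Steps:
c = 71/117 (c = 71*(1/117) = 71/117 ≈ 0.60684)
v(W, j) = 324*j + W*j**2 (v(W, j) = 18**2*j + (W*j)*j = 324*j + W*j**2)
-493132 + v(-509, c) = -493132 + 71*(324 - 509*71/117)/117 = -493132 + 71*(324 - 36139/117)/117 = -493132 + (71/117)*(1769/117) = -493132 + 125599/13689 = -6750358349/13689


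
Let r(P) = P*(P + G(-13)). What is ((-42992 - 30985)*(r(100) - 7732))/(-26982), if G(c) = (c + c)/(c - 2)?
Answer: 90301258/13491 ≈ 6693.4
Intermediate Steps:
G(c) = 2*c/(-2 + c) (G(c) = (2*c)/(-2 + c) = 2*c/(-2 + c))
r(P) = P*(26/15 + P) (r(P) = P*(P + 2*(-13)/(-2 - 13)) = P*(P + 2*(-13)/(-15)) = P*(P + 2*(-13)*(-1/15)) = P*(P + 26/15) = P*(26/15 + P))
((-42992 - 30985)*(r(100) - 7732))/(-26982) = ((-42992 - 30985)*((1/15)*100*(26 + 15*100) - 7732))/(-26982) = -73977*((1/15)*100*(26 + 1500) - 7732)*(-1/26982) = -73977*((1/15)*100*1526 - 7732)*(-1/26982) = -73977*(30520/3 - 7732)*(-1/26982) = -73977*7324/3*(-1/26982) = -180602516*(-1/26982) = 90301258/13491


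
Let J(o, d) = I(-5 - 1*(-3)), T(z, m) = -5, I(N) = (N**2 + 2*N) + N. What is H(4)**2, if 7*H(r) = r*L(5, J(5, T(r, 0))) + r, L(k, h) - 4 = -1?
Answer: 256/49 ≈ 5.2245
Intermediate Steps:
I(N) = N**2 + 3*N
J(o, d) = -2 (J(o, d) = (-5 - 1*(-3))*(3 + (-5 - 1*(-3))) = (-5 + 3)*(3 + (-5 + 3)) = -2*(3 - 2) = -2*1 = -2)
L(k, h) = 3 (L(k, h) = 4 - 1 = 3)
H(r) = 4*r/7 (H(r) = (r*3 + r)/7 = (3*r + r)/7 = (4*r)/7 = 4*r/7)
H(4)**2 = ((4/7)*4)**2 = (16/7)**2 = 256/49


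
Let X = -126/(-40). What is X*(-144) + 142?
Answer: -1558/5 ≈ -311.60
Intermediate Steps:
X = 63/20 (X = -126*(-1/40) = 63/20 ≈ 3.1500)
X*(-144) + 142 = (63/20)*(-144) + 142 = -2268/5 + 142 = -1558/5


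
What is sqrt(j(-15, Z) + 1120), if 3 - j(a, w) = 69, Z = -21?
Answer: sqrt(1054) ≈ 32.465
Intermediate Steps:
j(a, w) = -66 (j(a, w) = 3 - 1*69 = 3 - 69 = -66)
sqrt(j(-15, Z) + 1120) = sqrt(-66 + 1120) = sqrt(1054)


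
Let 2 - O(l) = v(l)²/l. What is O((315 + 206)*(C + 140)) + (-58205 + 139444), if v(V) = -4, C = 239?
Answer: 16041766603/197459 ≈ 81241.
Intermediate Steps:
O(l) = 2 - 16/l (O(l) = 2 - (-4)²/l = 2 - 16/l)
O((315 + 206)*(C + 140)) + (-58205 + 139444) = (2 - 16*1/((239 + 140)*(315 + 206))) + (-58205 + 139444) = (2 - 16/(521*379)) + 81239 = (2 - 16/197459) + 81239 = 394902/197459 + 81239 = 16041766603/197459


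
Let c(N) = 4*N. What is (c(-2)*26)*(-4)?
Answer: 832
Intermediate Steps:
(c(-2)*26)*(-4) = ((4*(-2))*26)*(-4) = -8*26*(-4) = -208*(-4) = 832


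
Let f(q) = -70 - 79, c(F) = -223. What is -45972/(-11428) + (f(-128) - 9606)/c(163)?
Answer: 30432974/637111 ≈ 47.767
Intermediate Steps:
f(q) = -149
-45972/(-11428) + (f(-128) - 9606)/c(163) = -45972/(-11428) + (-149 - 9606)/(-223) = -45972*(-1/11428) - 9755*(-1/223) = 11493/2857 + 9755/223 = 30432974/637111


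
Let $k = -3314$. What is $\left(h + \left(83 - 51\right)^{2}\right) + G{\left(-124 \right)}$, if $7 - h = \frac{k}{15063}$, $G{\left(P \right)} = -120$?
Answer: $\frac{13725707}{15063} \approx 911.22$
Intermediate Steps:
$h = \frac{108755}{15063}$ ($h = 7 - - \frac{3314}{15063} = 7 + \frac{3314}{15063} = \frac{108755}{15063} \approx 7.22$)
$\left(h + \left(83 - 51\right)^{2}\right) + G{\left(-124 \right)} = \left(\frac{108755}{15063} + \left(83 - 51\right)^{2}\right) - 120 = \left(\frac{108755}{15063} + 32^{2}\right) - 120 = \left(\frac{108755}{15063} + 1024\right) - 120 = \frac{15533267}{15063} - 120 = \frac{13725707}{15063}$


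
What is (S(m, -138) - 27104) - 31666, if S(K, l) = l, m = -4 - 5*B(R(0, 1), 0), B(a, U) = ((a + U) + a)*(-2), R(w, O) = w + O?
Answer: -58908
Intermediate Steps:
R(w, O) = O + w
B(a, U) = -4*a - 2*U (B(a, U) = ((U + a) + a)*(-2) = (U + 2*a)*(-2) = -4*a - 2*U)
m = 16 (m = -4 - 5*(-4*(1 + 0) - 2*0) = -4 - 5*(-4*1 + 0) = -4 - 5*(-4 + 0) = -4 - 5*(-4) = -4 + 20 = 16)
(S(m, -138) - 27104) - 31666 = (-138 - 27104) - 31666 = -27242 - 31666 = -58908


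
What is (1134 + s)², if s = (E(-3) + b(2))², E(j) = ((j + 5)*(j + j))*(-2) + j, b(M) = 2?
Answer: 2765569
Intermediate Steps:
E(j) = j - 4*j*(5 + j) (E(j) = ((5 + j)*(2*j))*(-2) + j = (2*j*(5 + j))*(-2) + j = -4*j*(5 + j) + j = j - 4*j*(5 + j))
s = 529 (s = (-1*(-3)*(19 + 4*(-3)) + 2)² = (-1*(-3)*(19 - 12) + 2)² = (-1*(-3)*7 + 2)² = (21 + 2)² = 23² = 529)
(1134 + s)² = (1134 + 529)² = 1663² = 2765569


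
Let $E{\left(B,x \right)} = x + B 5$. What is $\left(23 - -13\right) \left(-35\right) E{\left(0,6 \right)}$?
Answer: $-7560$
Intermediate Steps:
$E{\left(B,x \right)} = x + 5 B$
$\left(23 - -13\right) \left(-35\right) E{\left(0,6 \right)} = \left(23 - -13\right) \left(-35\right) \left(6 + 5 \cdot 0\right) = \left(23 + 13\right) \left(-35\right) \left(6 + 0\right) = 36 \left(-35\right) 6 = \left(-1260\right) 6 = -7560$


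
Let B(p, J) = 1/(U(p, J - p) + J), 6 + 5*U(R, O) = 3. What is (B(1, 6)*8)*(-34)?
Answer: -1360/27 ≈ -50.370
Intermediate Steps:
U(R, O) = -⅗ (U(R, O) = -6/5 + (⅕)*3 = -6/5 + ⅗ = -⅗)
B(p, J) = 1/(-⅗ + J)
(B(1, 6)*8)*(-34) = ((5/(-3 + 5*6))*8)*(-34) = ((5/(-3 + 30))*8)*(-34) = ((5/27)*8)*(-34) = (40/27)*(-34) = -1360/27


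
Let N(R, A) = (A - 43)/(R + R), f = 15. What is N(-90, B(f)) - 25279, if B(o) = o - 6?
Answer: -2275093/90 ≈ -25279.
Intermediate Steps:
B(o) = -6 + o
N(R, A) = (-43 + A)/(2*R) (N(R, A) = (-43 + A)/((2*R)) = (-43 + A)*(1/(2*R)) = (-43 + A)/(2*R))
N(-90, B(f)) - 25279 = (½)*(-43 + (-6 + 15))/(-90) - 25279 = (½)*(-1/90)*(-43 + 9) - 25279 = (½)*(-1/90)*(-34) - 25279 = 17/90 - 25279 = -2275093/90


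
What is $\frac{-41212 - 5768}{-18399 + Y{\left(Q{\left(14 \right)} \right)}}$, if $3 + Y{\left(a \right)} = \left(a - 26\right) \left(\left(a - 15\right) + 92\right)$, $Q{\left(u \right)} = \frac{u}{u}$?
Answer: $\frac{3915}{1696} \approx 2.3084$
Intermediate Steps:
$Q{\left(u \right)} = 1$
$Y{\left(a \right)} = -3 + \left(-26 + a\right) \left(77 + a\right)$ ($Y{\left(a \right)} = -3 + \left(a - 26\right) \left(\left(a - 15\right) + 92\right) = -3 + \left(-26 + a\right) \left(\left(a - 15\right) + 92\right) = -3 + \left(-26 + a\right) \left(\left(-15 + a\right) + 92\right) = -3 + \left(-26 + a\right) \left(77 + a\right)$)
$\frac{-41212 - 5768}{-18399 + Y{\left(Q{\left(14 \right)} \right)}} = \frac{-41212 - 5768}{-18399 + \left(-2005 + 1^{2} + 51 \cdot 1\right)} = - \frac{46980}{-18399 + \left(-2005 + 1 + 51\right)} = - \frac{46980}{-18399 - 1953} = - \frac{46980}{-20352} = \left(-46980\right) \left(- \frac{1}{20352}\right) = \frac{3915}{1696}$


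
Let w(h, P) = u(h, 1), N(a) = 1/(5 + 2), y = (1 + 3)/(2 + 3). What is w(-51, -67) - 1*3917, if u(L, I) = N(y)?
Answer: -27418/7 ≈ -3916.9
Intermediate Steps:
y = 4/5 ≈ 0.80000
N(a) = 1/7
u(L, I) = 1/7
w(h, P) = 1/7
w(-51, -67) - 1*3917 = 1/7 - 1*3917 = 1/7 - 3917 = -27418/7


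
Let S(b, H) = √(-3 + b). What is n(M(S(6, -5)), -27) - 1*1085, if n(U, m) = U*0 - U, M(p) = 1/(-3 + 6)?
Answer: -3256/3 ≈ -1085.3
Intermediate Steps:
M(p) = ⅓ (M(p) = 1/3 = ⅓)
n(U, m) = -U (n(U, m) = 0 - U = -U)
n(M(S(6, -5)), -27) - 1*1085 = -1*⅓ - 1*1085 = -⅓ - 1085 = -3256/3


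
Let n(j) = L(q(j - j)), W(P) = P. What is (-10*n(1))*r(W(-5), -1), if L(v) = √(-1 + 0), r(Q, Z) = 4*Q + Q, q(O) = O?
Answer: 250*I ≈ 250.0*I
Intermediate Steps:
r(Q, Z) = 5*Q
L(v) = I (L(v) = √(-1) = I)
n(j) = I
(-10*n(1))*r(W(-5), -1) = (-10*I)*(5*(-5)) = -10*I*(-25) = 250*I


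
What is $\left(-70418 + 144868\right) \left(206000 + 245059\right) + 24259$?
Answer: $33581366809$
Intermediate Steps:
$\left(-70418 + 144868\right) \left(206000 + 245059\right) + 24259 = 74450 \cdot 451059 + 24259 = 33581342550 + 24259 = 33581366809$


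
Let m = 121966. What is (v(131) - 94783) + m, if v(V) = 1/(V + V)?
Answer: 7121947/262 ≈ 27183.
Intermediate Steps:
v(V) = 1/(2*V)
(v(131) - 94783) + m = ((1/2)/131 - 94783) + 121966 = ((1/2)*(1/131) - 94783) + 121966 = (1/262 - 94783) + 121966 = -24833145/262 + 121966 = 7121947/262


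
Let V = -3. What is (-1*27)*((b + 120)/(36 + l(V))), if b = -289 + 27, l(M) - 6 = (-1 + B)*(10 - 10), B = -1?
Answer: 639/7 ≈ 91.286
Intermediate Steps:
l(M) = 6 (l(M) = 6 + (-1 - 1)*(10 - 10) = 6 - 2*0 = 6 + 0 = 6)
b = -262
(-1*27)*((b + 120)/(36 + l(V))) = (-1*27)*((-262 + 120)/(36 + 6)) = -(-3834)/42 = -27*(-71/21) = 639/7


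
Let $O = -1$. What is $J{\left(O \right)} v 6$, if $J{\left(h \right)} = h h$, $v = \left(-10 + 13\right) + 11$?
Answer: $84$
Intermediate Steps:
$v = 14$ ($v = 3 + 11 = 14$)
$J{\left(h \right)} = h^{2}$
$J{\left(O \right)} v 6 = \left(-1\right)^{2} \cdot 14 \cdot 6 = 1 \cdot 14 \cdot 6 = 14 \cdot 6 = 84$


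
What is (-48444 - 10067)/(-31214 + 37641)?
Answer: -58511/6427 ≈ -9.1039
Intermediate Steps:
(-48444 - 10067)/(-31214 + 37641) = -58511/6427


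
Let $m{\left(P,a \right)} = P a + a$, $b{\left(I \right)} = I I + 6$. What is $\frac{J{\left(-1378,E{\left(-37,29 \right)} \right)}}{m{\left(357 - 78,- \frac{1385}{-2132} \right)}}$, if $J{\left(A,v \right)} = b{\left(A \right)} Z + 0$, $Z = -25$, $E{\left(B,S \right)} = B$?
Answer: $- \frac{72293455}{277} \approx -2.6099 \cdot 10^{5}$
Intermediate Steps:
$b{\left(I \right)} = 6 + I^{2}$ ($b{\left(I \right)} = I^{2} + 6 = 6 + I^{2}$)
$m{\left(P,a \right)} = a + P a$
$J{\left(A,v \right)} = -150 - 25 A^{2}$ ($J{\left(A,v \right)} = \left(6 + A^{2}\right) \left(-25\right) + 0 = \left(-150 - 25 A^{2}\right) + 0 = -150 - 25 A^{2}$)
$\frac{J{\left(-1378,E{\left(-37,29 \right)} \right)}}{m{\left(357 - 78,- \frac{1385}{-2132} \right)}} = \frac{-150 - 25 \left(-1378\right)^{2}}{- \frac{1385}{-2132} \left(1 + \left(357 - 78\right)\right)} = \frac{-150 - 47472100}{\left(-1385\right) \left(- \frac{1}{2132}\right) \left(1 + 279\right)} = \frac{-150 - 47472100}{\frac{1385}{2132} \cdot 280} = - \frac{47472250}{\frac{96950}{533}} = \left(-47472250\right) \frac{533}{96950} = - \frac{72293455}{277}$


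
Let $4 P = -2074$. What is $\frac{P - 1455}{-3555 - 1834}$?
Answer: $\frac{3947}{10778} \approx 0.36621$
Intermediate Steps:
$P = - \frac{1037}{2}$ ($P = \frac{1}{4} \left(-2074\right) = - \frac{1037}{2} \approx -518.5$)
$\frac{P - 1455}{-3555 - 1834} = \frac{- \frac{1037}{2} - 1455}{-3555 - 1834} = - \frac{3947}{2 \left(-5389\right)} = \left(- \frac{3947}{2}\right) \left(- \frac{1}{5389}\right) = \frac{3947}{10778}$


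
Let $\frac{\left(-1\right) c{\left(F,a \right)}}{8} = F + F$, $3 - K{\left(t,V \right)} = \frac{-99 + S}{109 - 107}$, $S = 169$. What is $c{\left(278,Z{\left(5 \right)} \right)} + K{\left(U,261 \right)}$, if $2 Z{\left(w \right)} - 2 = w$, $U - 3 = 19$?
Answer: $-4480$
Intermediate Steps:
$U = 22$ ($U = 3 + 19 = 22$)
$Z{\left(w \right)} = 1 + \frac{w}{2}$
$K{\left(t,V \right)} = -32$ ($K{\left(t,V \right)} = 3 - \frac{-99 + 169}{109 - 107} = 3 - \frac{70}{2} = 3 - 70 \cdot \frac{1}{2} = 3 - 35 = -32$)
$c{\left(F,a \right)} = - 16 F$ ($c{\left(F,a \right)} = - 8 \left(F + F\right) = - 8 \cdot 2 F = - 16 F$)
$c{\left(278,Z{\left(5 \right)} \right)} + K{\left(U,261 \right)} = \left(-16\right) 278 - 32 = -4448 - 32 = -4480$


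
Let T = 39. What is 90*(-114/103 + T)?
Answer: 351270/103 ≈ 3410.4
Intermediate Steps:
90*(-114/103 + T) = 90*(-114/103 + 39) = 90*(3903/103) = 351270/103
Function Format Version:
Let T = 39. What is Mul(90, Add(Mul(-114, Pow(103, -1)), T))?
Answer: Rational(351270, 103) ≈ 3410.4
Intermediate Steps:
Mul(90, Add(Mul(-114, Pow(103, -1)), T)) = Mul(90, Add(Mul(-114, Pow(103, -1)), 39)) = Mul(90, Add(Mul(-114, Rational(1, 103)), 39)) = Mul(90, Add(Rational(-114, 103), 39)) = Mul(90, Rational(3903, 103)) = Rational(351270, 103)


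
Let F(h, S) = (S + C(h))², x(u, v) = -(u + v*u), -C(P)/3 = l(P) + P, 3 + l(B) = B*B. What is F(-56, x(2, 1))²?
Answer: 7273569603300625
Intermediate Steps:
l(B) = -3 + B² (l(B) = -3 + B*B = -3 + B²)
C(P) = 9 - 3*P - 3*P² (C(P) = -3*((-3 + P²) + P) = -3*(-3 + P + P²) = 9 - 3*P - 3*P²)
x(u, v) = -u - u*v (x(u, v) = -(u + u*v) = -u - u*v)
F(h, S) = (9 + S - 3*h - 3*h²)² (F(h, S) = (S + (9 - 3*h - 3*h²))² = (9 + S - 3*h - 3*h²)²)
F(-56, x(2, 1))² = ((-9 - (-1)*2*(1 + 1) + 3*(-56) + 3*(-56)²)²)² = ((-9 - (-1)*2*2 - 168 + 3*3136)²)² = ((-9 - 1*(-4) - 168 + 9408)²)² = ((-9 + 4 - 168 + 9408)²)² = (9235²)² = 85285225² = 7273569603300625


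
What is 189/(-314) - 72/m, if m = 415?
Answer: -101043/130310 ≈ -0.77540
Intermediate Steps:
189/(-314) - 72/m = 189/(-314) - 72/415 = 189*(-1/314) - 72*1/415 = -189/314 - 72/415 = -101043/130310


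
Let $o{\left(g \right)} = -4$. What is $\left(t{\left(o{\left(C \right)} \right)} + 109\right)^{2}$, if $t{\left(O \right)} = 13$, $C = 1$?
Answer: $14884$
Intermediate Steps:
$\left(t{\left(o{\left(C \right)} \right)} + 109\right)^{2} = \left(13 + 109\right)^{2} = 122^{2} = 14884$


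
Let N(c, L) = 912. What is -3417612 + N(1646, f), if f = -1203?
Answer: -3416700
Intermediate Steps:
-3417612 + N(1646, f) = -3417612 + 912 = -3416700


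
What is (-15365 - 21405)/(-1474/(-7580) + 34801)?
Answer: -139358300/131896527 ≈ -1.0566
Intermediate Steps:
(-15365 - 21405)/(-1474/(-7580) + 34801) = -36770/(-1474*(-1/7580) + 34801) = -36770/(737/3790 + 34801) = -36770/131896527/3790 = -36770*3790/131896527 = -139358300/131896527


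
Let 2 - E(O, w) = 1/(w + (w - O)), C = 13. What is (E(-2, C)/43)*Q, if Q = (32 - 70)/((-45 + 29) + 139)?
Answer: -1045/74046 ≈ -0.014113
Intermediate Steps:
E(O, w) = 2 - 1/(-O + 2*w) (E(O, w) = 2 - 1/(w + (w - O)) = 2 - 1/(-O + 2*w))
Q = -38/123 (Q = -38/(-16 + 139) = -38/123 ≈ -0.30894)
(E(-2, C)/43)*Q = (((1 - 4*13 + 2*(-2))/(-2 - 2*13))/43)*(-38/123) = (((1 - 52 - 4)/(-2 - 26))*(1/43))*(-38/123) = ((-55/(-28))*(1/43))*(-38/123) = (-1/28*(-55)*(1/43))*(-38/123) = ((55/28)*(1/43))*(-38/123) = (55/1204)*(-38/123) = -1045/74046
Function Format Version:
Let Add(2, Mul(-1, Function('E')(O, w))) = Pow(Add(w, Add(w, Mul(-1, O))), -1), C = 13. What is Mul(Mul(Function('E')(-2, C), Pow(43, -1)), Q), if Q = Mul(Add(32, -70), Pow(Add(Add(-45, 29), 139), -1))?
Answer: Rational(-1045, 74046) ≈ -0.014113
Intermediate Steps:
Function('E')(O, w) = Add(2, Mul(-1, Pow(Add(Mul(-1, O), Mul(2, w)), -1))) (Function('E')(O, w) = Add(2, Mul(-1, Pow(Add(w, Add(w, Mul(-1, O))), -1))) = Add(2, Mul(-1, Pow(Add(Mul(-1, O), Mul(2, w)), -1))))
Q = Rational(-38, 123) (Q = Mul(-38, Pow(Add(-16, 139), -1)) = Mul(-38, Pow(123, -1)) = Mul(-38, Rational(1, 123)) = Rational(-38, 123) ≈ -0.30894)
Mul(Mul(Function('E')(-2, C), Pow(43, -1)), Q) = Mul(Mul(Mul(Pow(Add(-2, Mul(-2, 13)), -1), Add(1, Mul(-4, 13), Mul(2, -2))), Pow(43, -1)), Rational(-38, 123)) = Mul(Mul(Mul(Pow(Add(-2, -26), -1), Add(1, -52, -4)), Rational(1, 43)), Rational(-38, 123)) = Mul(Mul(Mul(Pow(-28, -1), -55), Rational(1, 43)), Rational(-38, 123)) = Mul(Mul(Mul(Rational(-1, 28), -55), Rational(1, 43)), Rational(-38, 123)) = Mul(Mul(Rational(55, 28), Rational(1, 43)), Rational(-38, 123)) = Mul(Rational(55, 1204), Rational(-38, 123)) = Rational(-1045, 74046)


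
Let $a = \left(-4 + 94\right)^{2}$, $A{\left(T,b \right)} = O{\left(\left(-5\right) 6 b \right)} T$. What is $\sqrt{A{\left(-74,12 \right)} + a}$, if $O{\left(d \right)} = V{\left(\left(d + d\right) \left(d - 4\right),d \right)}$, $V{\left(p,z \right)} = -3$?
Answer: $\sqrt{8322} \approx 91.225$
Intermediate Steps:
$O{\left(d \right)} = -3$
$A{\left(T,b \right)} = - 3 T$
$a = 8100$ ($a = 90^{2} = 8100$)
$\sqrt{A{\left(-74,12 \right)} + a} = \sqrt{\left(-3\right) \left(-74\right) + 8100} = \sqrt{222 + 8100} = \sqrt{8322}$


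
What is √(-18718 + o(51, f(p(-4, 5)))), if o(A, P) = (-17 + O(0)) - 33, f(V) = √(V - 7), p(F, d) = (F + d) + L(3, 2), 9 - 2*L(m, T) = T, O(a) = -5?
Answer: I*√18773 ≈ 137.01*I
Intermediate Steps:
L(m, T) = 9/2 - T/2
p(F, d) = 7/2 + F + d (p(F, d) = (F + d) + (9/2 - ½*2) = (F + d) + (9/2 - 1) = (F + d) + 7/2 = 7/2 + F + d)
f(V) = √(-7 + V)
o(A, P) = -55 (o(A, P) = (-17 - 5) - 33 = -22 - 33 = -55)
√(-18718 + o(51, f(p(-4, 5)))) = √(-18718 - 55) = √(-18773) = I*√18773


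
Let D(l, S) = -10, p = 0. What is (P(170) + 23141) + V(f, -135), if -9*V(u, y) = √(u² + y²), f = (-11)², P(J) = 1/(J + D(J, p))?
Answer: 3702561/160 - √32866/9 ≈ 23121.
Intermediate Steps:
P(J) = 1/(-10 + J) (P(J) = 1/(J - 10) = 1/(-10 + J))
f = 121
V(u, y) = -√(u² + y²)/9
(P(170) + 23141) + V(f, -135) = (1/(-10 + 170) + 23141) - √(121² + (-135)²)/9 = (1/160 + 23141) - √(14641 + 18225)/9 = (1/160 + 23141) - √32866/9 = 3702561/160 - √32866/9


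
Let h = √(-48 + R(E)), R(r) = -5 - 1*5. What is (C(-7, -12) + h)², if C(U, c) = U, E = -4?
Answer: (7 - I*√58)² ≈ -9.0 - 106.62*I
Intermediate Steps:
R(r) = -10 (R(r) = -5 - 5 = -10)
h = I*√58 (h = √(-48 - 10) = √(-58) = I*√58 ≈ 7.6158*I)
(C(-7, -12) + h)² = (-7 + I*√58)²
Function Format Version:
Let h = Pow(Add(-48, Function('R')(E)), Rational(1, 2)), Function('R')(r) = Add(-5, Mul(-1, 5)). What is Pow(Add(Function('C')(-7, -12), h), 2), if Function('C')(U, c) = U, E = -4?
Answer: Pow(Add(7, Mul(-1, I, Pow(58, Rational(1, 2)))), 2) ≈ Add(-9.0000, Mul(-106.62, I))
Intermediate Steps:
Function('R')(r) = -10 (Function('R')(r) = Add(-5, -5) = -10)
h = Mul(I, Pow(58, Rational(1, 2))) (h = Pow(Add(-48, -10), Rational(1, 2)) = Pow(-58, Rational(1, 2)) = Mul(I, Pow(58, Rational(1, 2))) ≈ Mul(7.6158, I))
Pow(Add(Function('C')(-7, -12), h), 2) = Pow(Add(-7, Mul(I, Pow(58, Rational(1, 2)))), 2)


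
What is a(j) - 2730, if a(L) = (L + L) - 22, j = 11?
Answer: -2730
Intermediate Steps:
a(L) = -22 + 2*L (a(L) = 2*L - 22 = -22 + 2*L)
a(j) - 2730 = (-22 + 2*11) - 2730 = (-22 + 22) - 2730 = 0 - 2730 = -2730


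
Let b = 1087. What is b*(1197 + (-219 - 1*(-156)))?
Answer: 1232658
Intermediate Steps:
b*(1197 + (-219 - 1*(-156))) = 1087*(1197 + (-219 - 1*(-156))) = 1087*(1197 + (-219 + 156)) = 1087*(1197 - 63) = 1087*1134 = 1232658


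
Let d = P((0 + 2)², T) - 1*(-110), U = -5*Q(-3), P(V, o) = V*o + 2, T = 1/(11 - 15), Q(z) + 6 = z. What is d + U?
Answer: 156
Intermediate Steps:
Q(z) = -6 + z
T = -¼ (T = 1/(-4) = -¼ ≈ -0.25000)
P(V, o) = 2 + V*o
U = 45 (U = -5*(-6 - 3) = -5*(-9) = 45)
d = 111 (d = (2 + (0 + 2)²*(-¼)) - 1*(-110) = (2 + 2²*(-¼)) + 110 = (2 + 4*(-¼)) + 110 = (2 - 1) + 110 = 1 + 110 = 111)
d + U = 111 + 45 = 156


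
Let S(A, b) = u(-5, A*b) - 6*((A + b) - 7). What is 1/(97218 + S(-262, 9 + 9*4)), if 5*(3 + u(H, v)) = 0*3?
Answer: 1/98559 ≈ 1.0146e-5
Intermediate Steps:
u(H, v) = -3 (u(H, v) = -3 + (0*3)/5 = -3 + (⅕)*0 = -3 + 0 = -3)
S(A, b) = 39 - 6*A - 6*b (S(A, b) = -3 - 6*((A + b) - 7) = -3 - 6*(-7 + A + b) = -3 + (42 - 6*A - 6*b) = 39 - 6*A - 6*b)
1/(97218 + S(-262, 9 + 9*4)) = 1/(97218 + (39 - 6*(-262) - 6*(9 + 9*4))) = 1/(97218 + (39 + 1572 - 6*(9 + 36))) = 1/(97218 + (39 + 1572 - 6*45)) = 1/(97218 + (39 + 1572 - 270)) = 1/(97218 + 1341) = 1/98559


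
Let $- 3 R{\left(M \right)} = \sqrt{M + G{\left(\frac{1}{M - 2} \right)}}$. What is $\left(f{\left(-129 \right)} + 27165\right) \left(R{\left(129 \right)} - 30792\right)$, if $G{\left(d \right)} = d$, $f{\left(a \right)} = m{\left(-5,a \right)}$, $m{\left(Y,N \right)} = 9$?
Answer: $-836741808 - \frac{1159424 \sqrt{127}}{127} \approx -8.3684 \cdot 10^{8}$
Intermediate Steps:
$f{\left(a \right)} = 9$
$R{\left(M \right)} = - \frac{\sqrt{M + \frac{1}{-2 + M}}}{3}$ ($R{\left(M \right)} = - \frac{\sqrt{M + \frac{1}{M - 2}}}{3} = - \frac{\sqrt{M + \frac{1}{-2 + M}}}{3}$)
$\left(f{\left(-129 \right)} + 27165\right) \left(R{\left(129 \right)} - 30792\right) = \left(9 + 27165\right) \left(- \frac{\sqrt{\frac{1 + 129 \left(-2 + 129\right)}{-2 + 129}}}{3} - 30792\right) = 27174 \left(- \frac{\sqrt{\frac{1 + 129 \cdot 127}{127}}}{3} - 30792\right) = 27174 \left(- \frac{\sqrt{\frac{1 + 16383}{127}}}{3} - 30792\right) = 27174 \left(- \frac{\sqrt{\frac{1}{127} \cdot 16384}}{3} - 30792\right) = 27174 \left(- \frac{\sqrt{\frac{16384}{127}}}{3} - 30792\right) = 27174 \left(- \frac{\frac{128}{127} \sqrt{127}}{3} - 30792\right) = 27174 \left(- \frac{128 \sqrt{127}}{381} - 30792\right) = 27174 \left(-30792 - \frac{128 \sqrt{127}}{381}\right) = -836741808 - \frac{1159424 \sqrt{127}}{127}$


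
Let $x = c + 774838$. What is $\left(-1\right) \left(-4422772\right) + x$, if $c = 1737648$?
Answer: $6935258$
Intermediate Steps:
$x = 2512486$ ($x = 1737648 + 774838 = 2512486$)
$\left(-1\right) \left(-4422772\right) + x = \left(-1\right) \left(-4422772\right) + 2512486 = 4422772 + 2512486 = 6935258$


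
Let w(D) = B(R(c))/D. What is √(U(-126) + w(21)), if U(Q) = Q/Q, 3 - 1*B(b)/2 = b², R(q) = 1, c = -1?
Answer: 5*√21/21 ≈ 1.0911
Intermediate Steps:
B(b) = 6 - 2*b²
U(Q) = 1
w(D) = 4/D (w(D) = (6 - 2*1²)/D = (6 - 2*1)/D = (6 - 2)/D = 4/D)
√(U(-126) + w(21)) = √(1 + 4/21) = √(25/21) = 5*√21/21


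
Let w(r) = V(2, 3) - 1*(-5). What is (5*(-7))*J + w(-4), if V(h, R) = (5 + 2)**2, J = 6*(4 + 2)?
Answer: -1206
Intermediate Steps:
J = 36 (J = 6*6 = 36)
V(h, R) = 49 (V(h, R) = 7**2 = 49)
w(r) = 54 (w(r) = 49 - 1*(-5) = 49 + 5 = 54)
(5*(-7))*J + w(-4) = (5*(-7))*36 + 54 = -35*36 + 54 = -1260 + 54 = -1206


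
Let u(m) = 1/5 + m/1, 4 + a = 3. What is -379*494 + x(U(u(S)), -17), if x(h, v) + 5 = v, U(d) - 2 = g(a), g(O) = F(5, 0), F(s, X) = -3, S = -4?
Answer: -187248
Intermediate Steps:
a = -1 (a = -4 + 3 = -1)
u(m) = 1/5 + m (u(m) = 1*(1/5) + m*1 = 1/5 + m)
g(O) = -3
U(d) = -1 (U(d) = 2 - 3 = -1)
x(h, v) = -5 + v
-379*494 + x(U(u(S)), -17) = -379*494 + (-5 - 17) = -187226 - 22 = -187248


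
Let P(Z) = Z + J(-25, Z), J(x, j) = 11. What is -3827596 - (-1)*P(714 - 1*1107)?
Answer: -3827978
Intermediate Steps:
P(Z) = 11 + Z (P(Z) = Z + 11 = 11 + Z)
-3827596 - (-1)*P(714 - 1*1107) = -3827596 - (-1)*(11 + (714 - 1*1107)) = -3827596 - (-1)*(11 + (714 - 1107)) = -3827596 - (-1)*(11 - 393) = -3827596 - (-1)*(-382) = -3827596 - 1*382 = -3827596 - 382 = -3827978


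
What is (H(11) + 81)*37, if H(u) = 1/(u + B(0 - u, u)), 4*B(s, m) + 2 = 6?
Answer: 36001/12 ≈ 3000.1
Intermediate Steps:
B(s, m) = 1 (B(s, m) = -½ + (¼)*6 = -½ + 3/2 = 1)
H(u) = 1/(1 + u) (H(u) = 1/(u + 1) = 1/(1 + u))
(H(11) + 81)*37 = (1/(1 + 11) + 81)*37 = (1/12 + 81)*37 = (973/12)*37 = 36001/12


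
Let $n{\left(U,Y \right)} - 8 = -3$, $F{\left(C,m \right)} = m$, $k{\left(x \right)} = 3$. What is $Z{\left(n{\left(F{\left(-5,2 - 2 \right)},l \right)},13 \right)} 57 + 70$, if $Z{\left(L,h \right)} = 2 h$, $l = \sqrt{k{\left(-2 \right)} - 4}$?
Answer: $1552$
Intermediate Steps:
$l = i$ ($l = \sqrt{3 - 4} = \sqrt{-1} = i \approx 1.0 i$)
$n{\left(U,Y \right)} = 5$ ($n{\left(U,Y \right)} = 8 - 3 = 5$)
$Z{\left(n{\left(F{\left(-5,2 - 2 \right)},l \right)},13 \right)} 57 + 70 = 2 \cdot 13 \cdot 57 + 70 = 26 \cdot 57 + 70 = 1482 + 70 = 1552$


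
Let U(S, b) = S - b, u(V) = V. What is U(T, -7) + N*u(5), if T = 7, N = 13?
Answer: 79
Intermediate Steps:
U(T, -7) + N*u(5) = (7 - 1*(-7)) + 13*5 = (7 + 7) + 65 = 14 + 65 = 79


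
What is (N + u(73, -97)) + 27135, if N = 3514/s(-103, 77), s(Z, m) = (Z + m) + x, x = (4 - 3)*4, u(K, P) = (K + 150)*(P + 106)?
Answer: 318805/11 ≈ 28982.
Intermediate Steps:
u(K, P) = (106 + P)*(150 + K) (u(K, P) = (150 + K)*(106 + P) = (106 + P)*(150 + K))
x = 4 (x = 1*4 = 4)
s(Z, m) = 4 + Z + m (s(Z, m) = (Z + m) + 4 = 4 + Z + m)
N = -1757/11 (N = 3514/(4 - 103 + 77) = 3514/(-22) = 3514*(-1/22) = -1757/11 ≈ -159.73)
(N + u(73, -97)) + 27135 = (-1757/11 + (15900 + 106*73 + 150*(-97) + 73*(-97))) + 27135 = (-1757/11 + (15900 + 7738 - 14550 - 7081)) + 27135 = (-1757/11 + 2007) + 27135 = 20320/11 + 27135 = 318805/11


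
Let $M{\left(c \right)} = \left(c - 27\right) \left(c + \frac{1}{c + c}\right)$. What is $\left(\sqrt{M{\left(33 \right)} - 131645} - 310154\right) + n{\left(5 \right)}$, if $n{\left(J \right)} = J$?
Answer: $-310149 + \frac{2 i \sqrt{3976269}}{11} \approx -3.1015 \cdot 10^{5} + 362.56 i$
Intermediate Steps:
$M{\left(c \right)} = \left(-27 + c\right) \left(c + \frac{1}{2 c}\right)$
$\left(\sqrt{M{\left(33 \right)} - 131645} - 310154\right) + n{\left(5 \right)} = \left(\sqrt{\left(\frac{1}{2} + 33^{2} - 891 - \frac{27}{2 \cdot 33}\right) - 131645} - 310154\right) + 5 = \left(\sqrt{\left(\frac{1}{2} + 1089 - 891 - \frac{9}{22}\right) - 131645} - 310154\right) + 5 = \left(\sqrt{\frac{2179}{11} - 131645} - 310154\right) + 5 = \left(\sqrt{- \frac{1445916}{11}} - 310154\right) + 5 = \left(\frac{2 i \sqrt{3976269}}{11} - 310154\right) + 5 = \left(-310154 + \frac{2 i \sqrt{3976269}}{11}\right) + 5 = -310149 + \frac{2 i \sqrt{3976269}}{11}$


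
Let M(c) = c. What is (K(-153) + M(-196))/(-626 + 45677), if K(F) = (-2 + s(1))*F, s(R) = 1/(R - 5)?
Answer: 593/180204 ≈ 0.0032907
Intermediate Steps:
s(R) = 1/(-5 + R)
K(F) = -9*F/4 (K(F) = (-2 + 1/(-5 + 1))*F = (-2 + 1/(-4))*F = (-2 - ¼)*F = -9*F/4)
(K(-153) + M(-196))/(-626 + 45677) = (-9/4*(-153) - 196)/(-626 + 45677) = (1377/4 - 196)/45051 = (593/4)*(1/45051) = 593/180204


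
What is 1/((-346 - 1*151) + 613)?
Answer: 1/116 ≈ 0.0086207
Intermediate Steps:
1/((-346 - 1*151) + 613) = 1/((-346 - 151) + 613) = 1/(-497 + 613) = 1/116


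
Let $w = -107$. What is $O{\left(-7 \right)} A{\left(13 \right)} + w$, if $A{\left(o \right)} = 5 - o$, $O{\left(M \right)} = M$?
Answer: $-51$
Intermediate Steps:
$O{\left(-7 \right)} A{\left(13 \right)} + w = - 7 \left(5 - 13\right) - 107 = \left(-7\right) \left(-8\right) - 107 = 56 - 107 = -51$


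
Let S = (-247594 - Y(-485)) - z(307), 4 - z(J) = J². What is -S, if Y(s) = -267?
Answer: 153082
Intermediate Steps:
z(J) = 4 - J²
S = -153082 (S = (-247594 - 1*(-267)) - (4 - 1*307²) = (-247594 + 267) - (4 - 1*94249) = -247327 - (4 - 94249) = -247327 - 1*(-94245) = -247327 + 94245 = -153082)
-S = -1*(-153082) = 153082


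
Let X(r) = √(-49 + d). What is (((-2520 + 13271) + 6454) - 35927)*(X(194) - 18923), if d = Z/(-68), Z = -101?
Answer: 354276406 - 28083*I*√6103/17 ≈ 3.5428e+8 - 1.2905e+5*I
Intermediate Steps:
d = 101/68 (d = -101/(-68) = -101*(-1/68) = 101/68 ≈ 1.4853)
X(r) = 3*I*√6103/34 (X(r) = √(-49 + 101/68) = √(-3231/68) = 3*I*√6103/34)
(((-2520 + 13271) + 6454) - 35927)*(X(194) - 18923) = (((-2520 + 13271) + 6454) - 35927)*(3*I*√6103/34 - 18923) = ((10751 + 6454) - 35927)*(-18923 + 3*I*√6103/34) = (17205 - 35927)*(-18923 + 3*I*√6103/34) = -18722*(-18923 + 3*I*√6103/34) = 354276406 - 28083*I*√6103/17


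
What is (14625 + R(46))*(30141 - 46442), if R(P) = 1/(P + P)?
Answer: -21933011801/92 ≈ -2.3840e+8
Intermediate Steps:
R(P) = 1/(2*P)
(14625 + R(46))*(30141 - 46442) = (14625 + (½)/46)*(30141 - 46442) = (14625 + (½)*(1/46))*(-16301) = (14625 + 1/92)*(-16301) = (1345501/92)*(-16301) = -21933011801/92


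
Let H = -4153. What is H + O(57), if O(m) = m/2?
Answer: -8249/2 ≈ -4124.5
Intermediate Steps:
O(m) = m/2 (O(m) = m*(½) = m/2)
H + O(57) = -4153 + (½)*57 = -4153 + 57/2 = -8249/2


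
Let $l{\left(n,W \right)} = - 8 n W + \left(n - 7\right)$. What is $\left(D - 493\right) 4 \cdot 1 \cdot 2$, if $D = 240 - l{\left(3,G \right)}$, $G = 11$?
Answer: $120$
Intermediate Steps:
$l{\left(n,W \right)} = -7 + n - 8 W n$ ($l{\left(n,W \right)} = - 8 W n + \left(-7 + n\right) = -7 + n - 8 W n$)
$D = 508$ ($D = 240 - \left(-7 + 3 - 88 \cdot 3\right) = 240 - \left(-7 + 3 - 264\right) = 240 - -268 = 240 + 268 = 508$)
$\left(D - 493\right) 4 \cdot 1 \cdot 2 = \left(508 - 493\right) 4 \cdot 1 \cdot 2 = 15 \cdot 4 \cdot 2 = 15 \cdot 8 = 120$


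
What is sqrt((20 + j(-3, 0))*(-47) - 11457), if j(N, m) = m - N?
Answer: I*sqrt(12538) ≈ 111.97*I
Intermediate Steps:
sqrt((20 + j(-3, 0))*(-47) - 11457) = sqrt((20 + (0 - 1*(-3)))*(-47) - 11457) = sqrt((20 + (0 + 3))*(-47) - 11457) = sqrt((20 + 3)*(-47) - 11457) = sqrt(23*(-47) - 11457) = sqrt(-1081 - 11457) = sqrt(-12538) = I*sqrt(12538)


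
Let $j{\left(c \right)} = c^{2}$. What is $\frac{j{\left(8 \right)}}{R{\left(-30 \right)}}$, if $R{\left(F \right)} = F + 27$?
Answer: $- \frac{64}{3} \approx -21.333$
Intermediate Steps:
$R{\left(F \right)} = 27 + F$
$\frac{j{\left(8 \right)}}{R{\left(-30 \right)}} = \frac{8^{2}}{27 - 30} = \frac{64}{-3} = 64 \left(- \frac{1}{3}\right) = - \frac{64}{3}$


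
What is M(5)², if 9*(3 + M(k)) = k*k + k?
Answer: ⅑ ≈ 0.11111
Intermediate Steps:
M(k) = -3 + k/9 + k²/9 (M(k) = -3 + (k*k + k)/9 = -3 + (k² + k)/9 = -3 + (k + k²)/9 = -3 + (k/9 + k²/9) = -3 + k/9 + k²/9)
M(5)² = (-3 + (⅑)*5 + (⅑)*5²)² = (-3 + 5/9 + (⅑)*25)² = (-3 + 5/9 + 25/9)² = (⅓)² = ⅑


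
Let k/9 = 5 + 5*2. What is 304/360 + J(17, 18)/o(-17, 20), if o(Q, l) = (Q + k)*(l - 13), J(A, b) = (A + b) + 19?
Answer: 16909/18585 ≈ 0.90982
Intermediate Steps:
k = 135 (k = 9*(5 + 5*2) = 9*(5 + 10) = 9*15 = 135)
J(A, b) = 19 + A + b
o(Q, l) = (-13 + l)*(135 + Q) (o(Q, l) = (Q + 135)*(l - 13) = (135 + Q)*(-13 + l) = (-13 + l)*(135 + Q))
304/360 + J(17, 18)/o(-17, 20) = 304/360 + (19 + 17 + 18)/(-1755 - 13*(-17) + 135*20 - 17*20) = 304*(1/360) + 54/(-1755 + 221 + 2700 - 340) = 38/45 + 54/826 = 38/45 + 54*(1/826) = 38/45 + 27/413 = 16909/18585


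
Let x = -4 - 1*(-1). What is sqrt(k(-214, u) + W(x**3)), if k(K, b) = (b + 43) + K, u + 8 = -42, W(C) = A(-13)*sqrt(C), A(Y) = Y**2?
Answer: sqrt(-221 + 507*I*sqrt(3)) ≈ 18.5 + 23.733*I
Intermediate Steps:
x = -3 (x = -4 + 1 = -3)
W(C) = 169*sqrt(C) (W(C) = (-13)**2*sqrt(C) = 169*sqrt(C))
u = -50 (u = -8 - 42 = -50)
k(K, b) = 43 + K + b (k(K, b) = (43 + b) + K = 43 + K + b)
sqrt(k(-214, u) + W(x**3)) = sqrt((43 - 214 - 50) + 169*sqrt((-3)**3)) = sqrt(-221 + 169*sqrt(-27)) = sqrt(-221 + 169*(3*I*sqrt(3))) = sqrt(-221 + 507*I*sqrt(3))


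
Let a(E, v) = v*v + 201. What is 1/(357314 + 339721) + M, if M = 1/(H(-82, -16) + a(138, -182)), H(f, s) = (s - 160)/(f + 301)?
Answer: 159948664/5086960732965 ≈ 3.1443e-5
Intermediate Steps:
H(f, s) = (-160 + s)/(301 + f)
a(E, v) = 201 + v² (a(E, v) = v² + 201 = 201 + v²)
M = 219/7297999 (M = 1/((-160 - 16)/(301 - 82) + (201 + (-182)²)) = 1/(-176/219 + (201 + 33124)) = 1/((1/219)*(-176) + 33325) = 1/(-176/219 + 33325) = 1/(7297999/219) = 219/7297999 ≈ 3.0008e-5)
1/(357314 + 339721) + M = 1/(357314 + 339721) + 219/7297999 = 1/697035 + 219/7297999 = 159948664/5086960732965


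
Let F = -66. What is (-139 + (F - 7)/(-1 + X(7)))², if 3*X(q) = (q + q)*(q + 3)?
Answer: 371024644/18769 ≈ 19768.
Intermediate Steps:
X(q) = 2*q*(3 + q)/3 (X(q) = ((q + q)*(q + 3))/3 = ((2*q)*(3 + q))/3 = (2*q*(3 + q))/3 = 2*q*(3 + q)/3)
(-139 + (F - 7)/(-1 + X(7)))² = (-139 + (-66 - 7)/(-1 + (⅔)*7*(3 + 7)))² = (-139 - 73/(-1 + (⅔)*7*10))² = (-139 - 73/(-1 + 140/3))² = (-139 - 73/137/3)² = (-139 - 73*3/137)² = (-139 - 219/137)² = (-19262/137)² = 371024644/18769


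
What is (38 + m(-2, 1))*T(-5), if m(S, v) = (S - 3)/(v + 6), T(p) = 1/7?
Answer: 261/49 ≈ 5.3265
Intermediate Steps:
T(p) = 1/7
m(S, v) = (-3 + S)/(6 + v)
(38 + m(-2, 1))*T(-5) = (38 + (-3 - 2)/(6 + 1))*(1/7) = (38 - 5/7)*(1/7) = (261/7)*(1/7) = 261/49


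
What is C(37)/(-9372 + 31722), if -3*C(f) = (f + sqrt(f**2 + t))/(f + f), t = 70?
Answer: -1/134100 - sqrt(1439)/4961700 ≈ -1.5103e-5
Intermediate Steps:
C(f) = -(f + sqrt(70 + f**2))/(6*f) (C(f) = -(f + sqrt(f**2 + 70))/(3*(f + f)) = -(f + sqrt(70 + f**2))/(3*(2*f)) = -(f + sqrt(70 + f**2))*1/(2*f)/3 = -(f + sqrt(70 + f**2))/(6*f))
C(37)/(-9372 + 31722) = ((1/6)*(-1*37 - sqrt(70 + 37**2))/37)/(-9372 + 31722) = ((1/6)*(1/37)*(-37 - sqrt(70 + 1369)))/22350 = ((1/6)*(1/37)*(-37 - sqrt(1439)))*(1/22350) = (-1/6 - sqrt(1439)/222)*(1/22350) = -1/134100 - sqrt(1439)/4961700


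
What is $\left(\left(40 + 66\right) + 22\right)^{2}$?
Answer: $16384$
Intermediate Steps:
$\left(\left(40 + 66\right) + 22\right)^{2} = \left(106 + 22\right)^{2} = 128^{2} = 16384$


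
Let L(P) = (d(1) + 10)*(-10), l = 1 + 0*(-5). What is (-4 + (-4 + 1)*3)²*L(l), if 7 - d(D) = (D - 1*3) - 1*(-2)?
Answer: -28730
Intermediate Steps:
l = 1 (l = 1 + 0 = 1)
d(D) = 8 - D (d(D) = 7 - ((D - 1*3) - 1*(-2)) = 7 - ((D - 3) + 2) = 7 - ((-3 + D) + 2) = 7 - (-1 + D) = 7 + (1 - D) = 8 - D)
L(P) = -170 (L(P) = ((8 - 1*1) + 10)*(-10) = ((8 - 1) + 10)*(-10) = (7 + 10)*(-10) = 17*(-10) = -170)
(-4 + (-4 + 1)*3)²*L(l) = (-4 + (-4 + 1)*3)²*(-170) = (-4 - 3*3)²*(-170) = (-4 - 9)²*(-170) = (-13)²*(-170) = 169*(-170) = -28730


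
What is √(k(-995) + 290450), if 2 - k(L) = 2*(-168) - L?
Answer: √289793 ≈ 538.32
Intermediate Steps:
k(L) = 338 + L (k(L) = 2 - (2*(-168) - L) = 2 - (-336 - L) = 2 + (336 + L) = 338 + L)
√(k(-995) + 290450) = √((338 - 995) + 290450) = √(-657 + 290450) = √289793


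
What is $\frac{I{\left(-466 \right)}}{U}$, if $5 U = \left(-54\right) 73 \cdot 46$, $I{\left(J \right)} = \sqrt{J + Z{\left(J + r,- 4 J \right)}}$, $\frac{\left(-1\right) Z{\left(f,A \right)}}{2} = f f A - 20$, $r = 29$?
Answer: $- \frac{35 i \sqrt{14529242}}{181332} \approx - 0.73572 i$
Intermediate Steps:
$Z{\left(f,A \right)} = 40 - 2 A f^{2}$ ($Z{\left(f,A \right)} = - 2 \left(f f A - 20\right) = - 2 \left(f^{2} A - 20\right) = - 2 \left(A f^{2} - 20\right) = - 2 \left(-20 + A f^{2}\right) = 40 - 2 A f^{2}$)
$I{\left(J \right)} = \sqrt{40 + J + 8 J \left(29 + J\right)^{2}}$ ($I{\left(J \right)} = \sqrt{J - \left(-40 + 2 \left(- 4 J\right) \left(J + 29\right)^{2}\right)} = \sqrt{J - \left(-40 + 2 \left(- 4 J\right) \left(29 + J\right)^{2}\right)} = \sqrt{J + \left(40 + 8 J \left(29 + J\right)^{2}\right)} = \sqrt{40 + J + 8 J \left(29 + J\right)^{2}}$)
$U = - \frac{181332}{5}$ ($U = \frac{\left(-54\right) 73 \cdot 46}{5} = \frac{\left(-3942\right) 46}{5} = \frac{1}{5} \left(-181332\right) = - \frac{181332}{5} \approx -36266.0$)
$\frac{I{\left(-466 \right)}}{U} = \frac{\sqrt{40 - 466 + 8 \left(-466\right) \left(29 - 466\right)^{2}}}{- \frac{181332}{5}} = \sqrt{40 - 466 + 8 \left(-466\right) \left(-437\right)^{2}} \left(- \frac{5}{181332}\right) = \sqrt{40 - 466 + 8 \left(-466\right) 190969} \left(- \frac{5}{181332}\right) = \sqrt{40 - 466 - 711932432} \left(- \frac{5}{181332}\right) = \sqrt{-711932858} \left(- \frac{5}{181332}\right) = 7 i \sqrt{14529242} \left(- \frac{5}{181332}\right) = - \frac{35 i \sqrt{14529242}}{181332}$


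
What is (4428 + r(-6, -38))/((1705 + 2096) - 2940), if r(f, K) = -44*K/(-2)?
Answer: 3592/861 ≈ 4.1719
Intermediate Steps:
r(f, K) = 22*K (r(f, K) = -44*K*(-½) = 22*K)
(4428 + r(-6, -38))/((1705 + 2096) - 2940) = (4428 + 22*(-38))/((1705 + 2096) - 2940) = (4428 - 836)/(3801 - 2940) = 3592/861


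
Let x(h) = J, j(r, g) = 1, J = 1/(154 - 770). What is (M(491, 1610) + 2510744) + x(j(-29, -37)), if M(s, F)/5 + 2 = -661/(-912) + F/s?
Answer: 86570758347617/34479984 ≈ 2.5108e+6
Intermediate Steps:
J = -1/616 (J = 1/(-616) = -1/616 ≈ -0.0016234)
x(h) = -1/616
M(s, F) = -5815/912 + 5*F/s (M(s, F) = -10 + 5*(-661/(-912) + F/s) = -10 + 5*(-661*(-1/912) + F/s) = -10 + 5*(661/912 + F/s) = -10 + (3305/912 + 5*F/s) = -5815/912 + 5*F/s)
(M(491, 1610) + 2510744) + x(j(-29, -37)) = ((-5815/912 + 5*1610/491) + 2510744) - 1/616 = ((-5815/912 + 5*1610*(1/491)) + 2510744) - 1/616 = ((-5815/912 + 8050/491) + 2510744) - 1/616 = (4486435/447792 + 2510744) - 1/616 = 1124295563683/447792 - 1/616 = 86570758347617/34479984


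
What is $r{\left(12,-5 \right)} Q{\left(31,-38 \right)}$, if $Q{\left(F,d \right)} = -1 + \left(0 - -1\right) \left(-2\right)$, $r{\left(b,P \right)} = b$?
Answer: $-36$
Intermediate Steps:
$Q{\left(F,d \right)} = -3$ ($Q{\left(F,d \right)} = -1 + \left(0 + 1\right) \left(-2\right) = -1 + 1 \left(-2\right) = -1 - 2 = -3$)
$r{\left(12,-5 \right)} Q{\left(31,-38 \right)} = 12 \left(-3\right) = -36$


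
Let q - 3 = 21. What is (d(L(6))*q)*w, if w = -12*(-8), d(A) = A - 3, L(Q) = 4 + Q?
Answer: 16128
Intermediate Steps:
q = 24 (q = 3 + 21 = 24)
d(A) = -3 + A
w = 96
(d(L(6))*q)*w = ((-3 + (4 + 6))*24)*96 = ((-3 + 10)*24)*96 = (7*24)*96 = 168*96 = 16128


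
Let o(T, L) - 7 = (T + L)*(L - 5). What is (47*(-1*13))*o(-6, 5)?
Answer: -4277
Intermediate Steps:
o(T, L) = 7 + (-5 + L)*(L + T) (o(T, L) = 7 + (T + L)*(L - 5) = 7 + (L + T)*(-5 + L) = 7 + (-5 + L)*(L + T))
(47*(-1*13))*o(-6, 5) = (47*(-1*13))*(7 + 5² - 5*5 - 5*(-6) + 5*(-6)) = (47*(-13))*(7 + 25 - 25 + 30 - 30) = -611*7 = -4277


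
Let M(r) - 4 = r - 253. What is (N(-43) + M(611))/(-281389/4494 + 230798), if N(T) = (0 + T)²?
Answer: 903294/94265893 ≈ 0.0095824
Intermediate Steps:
M(r) = -249 + r (M(r) = 4 + (r - 253) = 4 + (-253 + r) = -249 + r)
N(T) = T²
(N(-43) + M(611))/(-281389/4494 + 230798) = ((-43)² + (-249 + 611))/(-281389/4494 + 230798) = (1849 + 362)/(-281389*1/4494 + 230798) = 2211/(-281389/4494 + 230798) = 2211/(1036924823/4494) = 2211*(4494/1036924823) = 903294/94265893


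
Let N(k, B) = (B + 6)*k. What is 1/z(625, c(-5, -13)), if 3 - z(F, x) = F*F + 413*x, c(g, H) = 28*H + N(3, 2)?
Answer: -1/250202 ≈ -3.9968e-6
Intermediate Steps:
N(k, B) = k*(6 + B) (N(k, B) = (6 + B)*k = k*(6 + B))
c(g, H) = 24 + 28*H (c(g, H) = 28*H + 3*(6 + 2) = 28*H + 3*8 = 28*H + 24 = 24 + 28*H)
z(F, x) = 3 - F² - 413*x (z(F, x) = 3 - (F*F + 413*x) = 3 - (F² + 413*x) = 3 + (-F² - 413*x) = 3 - F² - 413*x)
1/z(625, c(-5, -13)) = 1/(3 - 1*625² - 413*(24 + 28*(-13))) = 1/(3 - 1*390625 - 413*(24 - 364)) = 1/(3 - 390625 - 413*(-340)) = 1/(3 - 390625 + 140420) = 1/(-250202) = -1/250202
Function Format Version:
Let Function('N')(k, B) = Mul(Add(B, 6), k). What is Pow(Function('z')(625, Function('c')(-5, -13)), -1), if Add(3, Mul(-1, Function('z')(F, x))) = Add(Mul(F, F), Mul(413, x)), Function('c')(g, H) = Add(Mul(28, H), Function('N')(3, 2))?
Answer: Rational(-1, 250202) ≈ -3.9968e-6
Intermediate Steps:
Function('N')(k, B) = Mul(k, Add(6, B)) (Function('N')(k, B) = Mul(Add(6, B), k) = Mul(k, Add(6, B)))
Function('c')(g, H) = Add(24, Mul(28, H)) (Function('c')(g, H) = Add(Mul(28, H), Mul(3, Add(6, 2))) = Add(Mul(28, H), Mul(3, 8)) = Add(Mul(28, H), 24) = Add(24, Mul(28, H)))
Function('z')(F, x) = Add(3, Mul(-1, Pow(F, 2)), Mul(-413, x)) (Function('z')(F, x) = Add(3, Mul(-1, Add(Mul(F, F), Mul(413, x)))) = Add(3, Mul(-1, Add(Pow(F, 2), Mul(413, x)))) = Add(3, Add(Mul(-1, Pow(F, 2)), Mul(-413, x))) = Add(3, Mul(-1, Pow(F, 2)), Mul(-413, x)))
Pow(Function('z')(625, Function('c')(-5, -13)), -1) = Pow(Add(3, Mul(-1, Pow(625, 2)), Mul(-413, Add(24, Mul(28, -13)))), -1) = Pow(Add(3, Mul(-1, 390625), Mul(-413, Add(24, -364))), -1) = Pow(Add(3, -390625, Mul(-413, -340)), -1) = Pow(Add(3, -390625, 140420), -1) = Pow(-250202, -1) = Rational(-1, 250202)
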